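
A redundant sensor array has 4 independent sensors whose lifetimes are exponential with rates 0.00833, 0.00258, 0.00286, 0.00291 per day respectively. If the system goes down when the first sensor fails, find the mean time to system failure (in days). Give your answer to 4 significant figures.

59.95

The time to first failure is exponential with rate Σλ = 0.00833 + 0.00258 + 0.00286 + 0.00291 = 0.01668.
E[min] = 1/Σλ = 1/0.01668 = 59.952 days.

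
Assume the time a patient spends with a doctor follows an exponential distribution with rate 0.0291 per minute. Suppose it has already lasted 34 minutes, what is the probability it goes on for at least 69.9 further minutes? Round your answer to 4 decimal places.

The exponential is memoryless, so the remaining time is again Exp(λ): the condition X > 34 is irrelevant.
P(X > 69.9) = e^(−2.0341) ≈ 0.1308.

0.1308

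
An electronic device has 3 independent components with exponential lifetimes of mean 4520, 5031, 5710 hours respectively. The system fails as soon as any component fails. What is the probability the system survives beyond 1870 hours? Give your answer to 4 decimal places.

The first failure time is exponential with rate Σλ_i = 1/4520 + 1/5031 + 1/5710 = 0.000595138 per hour.
P(min > 1870) = e^(−0.000595138·1870) = e^(−1.1129) ≈ 0.3286.

0.3286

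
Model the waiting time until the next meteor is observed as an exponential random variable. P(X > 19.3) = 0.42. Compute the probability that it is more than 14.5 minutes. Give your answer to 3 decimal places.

e^(−λ·19.3) = 0.42 ⇒ λ = −ln(0.42)/19.3 = 0.0449482.
P(X > 14.5) = e^(−0.0449482·14.5) = e^(−0.65175) ≈ 0.521.

0.521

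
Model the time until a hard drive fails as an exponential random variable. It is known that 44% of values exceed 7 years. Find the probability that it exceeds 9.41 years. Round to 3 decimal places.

0.332

e^(−λ·7) = 0.44 ⇒ λ = −ln(0.44)/7 = 0.117283.
P(X > 9.41) = e^(−0.117283·9.41) = e^(−1.1036) ≈ 0.332.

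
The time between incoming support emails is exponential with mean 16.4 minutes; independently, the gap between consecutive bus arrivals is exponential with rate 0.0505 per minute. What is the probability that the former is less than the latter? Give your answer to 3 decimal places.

0.547

λ_1 = 1/16.4 = 0.0609756, λ_2 = 0.0505.
For independent exponentials, P(the former < the latter) = λ_1/(λ_1+λ_2) = 0.0609756/0.111476 ≈ 0.547.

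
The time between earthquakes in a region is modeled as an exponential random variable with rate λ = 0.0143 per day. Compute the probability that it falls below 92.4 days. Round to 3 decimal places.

P(X ≤ 92.4) = 1 − e^(−λ·92.4) = 1 − e^(−1.3213) ≈ 0.733.

0.733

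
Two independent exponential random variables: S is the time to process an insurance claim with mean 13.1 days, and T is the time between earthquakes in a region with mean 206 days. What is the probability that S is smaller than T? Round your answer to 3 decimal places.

λ_1 = 1/13.1 = 0.0763359, λ_2 = 1/206 = 0.00485437.
For independent exponentials, P(S < T) = λ_1/(λ_1+λ_2) = 0.0763359/0.0811902 ≈ 0.940.

0.940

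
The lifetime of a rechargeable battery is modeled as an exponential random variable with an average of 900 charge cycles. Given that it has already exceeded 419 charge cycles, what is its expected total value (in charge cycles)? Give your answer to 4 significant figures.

The rate is λ = 1/900 = 0.00111111 per charge cycle.
By memorylessness, E[X | X > 419] = 419 + 1/λ = 419 + 900 = 1319 charge cycles.

1319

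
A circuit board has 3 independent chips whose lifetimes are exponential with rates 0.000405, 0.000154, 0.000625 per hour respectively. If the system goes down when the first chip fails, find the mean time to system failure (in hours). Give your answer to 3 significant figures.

The time to first failure is exponential with rate Σλ = 0.000405 + 0.000154 + 0.000625 = 0.001184.
E[min] = 1/Σλ = 1/0.001184 = 844.595 hours.

845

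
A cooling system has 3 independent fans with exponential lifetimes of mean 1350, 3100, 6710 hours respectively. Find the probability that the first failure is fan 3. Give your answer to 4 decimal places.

Rates: λ_i = 1/mean_i → 0.000740741, 0.000322581, 0.000149031; Σλ = 0.00121235.
P(fan 3 first) = λ_3/Σλ = 0.000149031/0.00121235 ≈ 0.1229.

0.1229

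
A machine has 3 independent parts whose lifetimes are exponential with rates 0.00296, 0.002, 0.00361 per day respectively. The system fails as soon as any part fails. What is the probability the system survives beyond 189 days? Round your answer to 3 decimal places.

0.198

The time to first failure is exponential with rate Σλ = 0.00296 + 0.002 + 0.00361 = 0.00857.
P(min > 189) = e^(−0.00857·189) = e^(−1.6197) ≈ 0.198.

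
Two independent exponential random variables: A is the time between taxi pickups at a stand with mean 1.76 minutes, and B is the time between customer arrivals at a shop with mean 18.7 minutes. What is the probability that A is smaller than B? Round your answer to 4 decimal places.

0.9140

λ_1 = 1/1.76 = 0.568182, λ_2 = 1/18.7 = 0.0534759.
For independent exponentials, P(A < B) = λ_1/(λ_1+λ_2) = 0.568182/0.621658 ≈ 0.9140.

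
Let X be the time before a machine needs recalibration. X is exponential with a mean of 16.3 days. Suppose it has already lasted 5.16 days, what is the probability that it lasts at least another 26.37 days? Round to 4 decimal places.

0.1983

The rate is λ = 1/16.3 = 0.0613497 per day.
By the memoryless property, P(X > 5.16+26.37 | X > 5.16) = P(X > 26.37).
P(X > 26.37) = e^(−1.6178) ≈ 0.1983.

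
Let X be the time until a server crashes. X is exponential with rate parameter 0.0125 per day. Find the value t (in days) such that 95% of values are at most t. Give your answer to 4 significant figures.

Set 1 − e^(−λt) = 0.95, so t = −ln(0.05)/λ = 2.9957/0.0125 ≈ 239.659 days.

239.7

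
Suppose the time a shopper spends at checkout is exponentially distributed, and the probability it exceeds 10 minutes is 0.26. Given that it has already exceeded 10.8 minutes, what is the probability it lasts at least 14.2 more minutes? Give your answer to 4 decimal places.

0.1477

From e^(−λ·10) = 0.26, λ = −ln(0.26)/10 = 0.134707.
Memoryless: P(X > 10.8+14.2 | X > 10.8) = P(X > 14.2) = e^(−0.134707·14.2) ≈ 0.1477.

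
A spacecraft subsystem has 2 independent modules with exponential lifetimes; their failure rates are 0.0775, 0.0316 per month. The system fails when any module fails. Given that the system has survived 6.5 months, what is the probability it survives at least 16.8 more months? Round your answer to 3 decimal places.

0.160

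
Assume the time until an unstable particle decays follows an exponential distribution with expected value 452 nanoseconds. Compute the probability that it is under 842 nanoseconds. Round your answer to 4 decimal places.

0.8448

The rate is λ = 1/452 = 0.00221239 per nanosecond.
P(X ≤ 842) = 1 − e^(−λ·842) = 1 − e^(−1.8628) ≈ 0.8448.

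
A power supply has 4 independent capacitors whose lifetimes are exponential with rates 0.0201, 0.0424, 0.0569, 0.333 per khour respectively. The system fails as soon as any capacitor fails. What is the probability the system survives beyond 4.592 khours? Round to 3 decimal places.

0.125

The time to first failure is exponential with rate Σλ = 0.0201 + 0.0424 + 0.0569 + 0.333 = 0.4524.
P(min > 4.592) = e^(−0.4524·4.592) = e^(−2.0774) ≈ 0.125.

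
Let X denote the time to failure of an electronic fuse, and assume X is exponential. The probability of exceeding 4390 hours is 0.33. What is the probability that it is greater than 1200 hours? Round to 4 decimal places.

0.7386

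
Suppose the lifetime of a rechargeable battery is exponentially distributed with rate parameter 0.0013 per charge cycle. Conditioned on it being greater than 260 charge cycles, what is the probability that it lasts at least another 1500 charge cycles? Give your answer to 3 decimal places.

0.142

The exponential is memoryless, so the remaining time is again Exp(λ): the condition X > 260 is irrelevant.
P(X > 1500) = e^(−1.95) ≈ 0.142.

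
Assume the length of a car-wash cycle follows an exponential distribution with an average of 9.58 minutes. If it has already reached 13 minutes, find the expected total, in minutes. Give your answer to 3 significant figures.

22.6

The rate is λ = 1/9.58 = 0.104384 per minute.
By memorylessness, E[X | X > 13] = 13 + 1/λ = 13 + 9.58 = 22.58 minutes.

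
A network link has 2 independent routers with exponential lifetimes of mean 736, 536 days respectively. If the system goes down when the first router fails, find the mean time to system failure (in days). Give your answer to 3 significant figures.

The first failure time is exponential with rate Σλ_i = 1/736 + 1/536 = 0.00322437 per day.
E[min] = 1/Σλ = 1/0.00322437 = 310.138 days.

310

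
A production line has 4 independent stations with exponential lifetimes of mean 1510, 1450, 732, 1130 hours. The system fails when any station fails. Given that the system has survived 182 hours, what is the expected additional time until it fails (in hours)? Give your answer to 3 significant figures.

278

First-failure rate Σλ = 1/1510 + 1/1450 + 1/732 + 1/1130 = 0.00360298.
By memorylessness the expected residual is 1/Σλ = 277.548 hours, regardless of the 182 already elapsed.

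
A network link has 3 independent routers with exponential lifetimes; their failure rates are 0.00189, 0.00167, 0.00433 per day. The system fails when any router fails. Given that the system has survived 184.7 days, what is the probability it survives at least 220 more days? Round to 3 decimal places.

Time to first failure ~ Exp(Σλ) with Σλ = 0.00789.
By memorylessness, P(T > 184.7+220 | T > 184.7) = P(T > 220) = e^(−0.00789·220) ≈ 0.176.

0.176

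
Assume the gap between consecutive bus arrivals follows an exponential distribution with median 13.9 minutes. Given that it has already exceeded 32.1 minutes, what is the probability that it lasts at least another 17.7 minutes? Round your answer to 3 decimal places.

0.414

For an exponential, median = ln(2)/λ, so λ = ln 2 / 13.9 = 0.0498667 per minute.
P(X > s+t | X > s) = e^(−λ(s+t))/e^(−λs) = e^(−λt), independent of s = 32.1.
P(X > 17.7) = e^(−0.88264) ≈ 0.414.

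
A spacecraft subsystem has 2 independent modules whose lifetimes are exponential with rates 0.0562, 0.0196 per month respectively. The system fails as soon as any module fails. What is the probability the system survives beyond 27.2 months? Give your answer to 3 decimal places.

The time to first failure is exponential with rate Σλ = 0.0562 + 0.0196 = 0.0758.
P(min > 27.2) = e^(−0.0758·27.2) = e^(−2.0618) ≈ 0.127.

0.127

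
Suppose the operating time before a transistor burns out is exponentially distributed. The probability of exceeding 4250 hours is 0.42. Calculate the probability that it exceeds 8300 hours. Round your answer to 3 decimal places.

e^(−λ·4250) = 0.42 ⇒ λ = −ln(0.42)/4250 = 0.000204118.
P(X > 8300) = e^(−0.000204118·8300) = e^(−1.6942) ≈ 0.184.

0.184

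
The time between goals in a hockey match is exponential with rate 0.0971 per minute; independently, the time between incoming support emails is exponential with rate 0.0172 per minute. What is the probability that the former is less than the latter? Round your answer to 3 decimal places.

λ_1 = 0.0971, λ_2 = 0.0172.
For independent exponentials, P(the former < the latter) = λ_1/(λ_1+λ_2) = 0.0971/0.1143 ≈ 0.850.

0.850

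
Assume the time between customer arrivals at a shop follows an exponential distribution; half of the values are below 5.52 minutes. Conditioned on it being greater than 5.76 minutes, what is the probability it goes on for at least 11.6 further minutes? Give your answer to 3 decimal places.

0.233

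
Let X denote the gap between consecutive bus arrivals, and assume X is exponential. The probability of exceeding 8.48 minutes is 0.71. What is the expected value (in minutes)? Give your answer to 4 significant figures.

24.76

e^(−λ·8.48) = 0.71 ⇒ λ = −ln(0.71)/8.48 = 0.040388.
Mean = 1/λ = 24.7598 minutes.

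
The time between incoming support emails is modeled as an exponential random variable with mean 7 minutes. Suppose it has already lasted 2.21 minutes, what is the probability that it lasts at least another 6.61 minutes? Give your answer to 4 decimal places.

0.3890

The rate is λ = 1/7 = 0.142857 per minute.
The exponential is memoryless, so the remaining time is again Exp(λ): the condition X > 2.21 is irrelevant.
P(X > 6.61) = e^(−0.94429) ≈ 0.3890.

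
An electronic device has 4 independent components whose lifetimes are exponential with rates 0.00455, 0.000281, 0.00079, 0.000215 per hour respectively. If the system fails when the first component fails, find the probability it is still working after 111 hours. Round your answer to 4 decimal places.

0.5232

The time to first failure is exponential with rate Σλ = 0.00455 + 0.000281 + 0.00079 + 0.000215 = 0.005836.
P(min > 111) = e^(−0.005836·111) = e^(−0.6478) ≈ 0.5232.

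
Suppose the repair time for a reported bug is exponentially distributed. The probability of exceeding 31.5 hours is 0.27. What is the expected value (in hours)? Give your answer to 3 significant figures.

24.1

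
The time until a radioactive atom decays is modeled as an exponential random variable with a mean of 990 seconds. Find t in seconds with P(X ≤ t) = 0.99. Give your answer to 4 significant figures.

4559

The rate is λ = 1/990 = 0.0010101 per second.
Set 1 − e^(−λt) = 0.99, so t = −ln(0.01)/λ = 4.6052/0.0010101 ≈ 4559.12 seconds.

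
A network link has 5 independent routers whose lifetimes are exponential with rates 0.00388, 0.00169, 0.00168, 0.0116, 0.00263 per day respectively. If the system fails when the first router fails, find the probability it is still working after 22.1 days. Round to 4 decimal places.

The time to first failure is exponential with rate Σλ = 0.00388 + 0.00169 + 0.00168 + 0.0116 + 0.00263 = 0.02148.
P(min > 22.1) = e^(−0.02148·22.1) = e^(−0.47471) ≈ 0.6221.

0.6221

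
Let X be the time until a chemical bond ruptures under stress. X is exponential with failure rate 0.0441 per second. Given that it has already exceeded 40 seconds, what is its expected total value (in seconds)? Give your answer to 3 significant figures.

62.7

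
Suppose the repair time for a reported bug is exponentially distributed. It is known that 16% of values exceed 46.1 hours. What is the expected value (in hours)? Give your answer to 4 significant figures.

25.16

e^(−λ·46.1) = 0.16 ⇒ λ = −ln(0.16)/46.1 = 0.0397523.
Mean = 1/λ = 25.1558 hours.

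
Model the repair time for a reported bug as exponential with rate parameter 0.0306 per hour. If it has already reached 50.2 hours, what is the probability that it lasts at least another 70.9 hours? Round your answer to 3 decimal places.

P(X > s+t | X > s) = e^(−λ(s+t))/e^(−λs) = e^(−λt), independent of s = 50.2.
P(X > 70.9) = e^(−2.1695) ≈ 0.114.

0.114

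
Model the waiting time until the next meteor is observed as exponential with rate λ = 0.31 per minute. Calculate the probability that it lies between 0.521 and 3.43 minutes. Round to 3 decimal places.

P(0.521 < X < 3.43) = e^(−λ·0.521) − e^(−λ·3.43) = 0.85086 − 0.34531 ≈ 0.506.

0.506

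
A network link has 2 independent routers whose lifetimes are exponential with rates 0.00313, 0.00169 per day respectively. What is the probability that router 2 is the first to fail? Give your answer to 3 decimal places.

0.351

The time to first failure is exponential with rate Σλ = 0.00313 + 0.00169 = 0.00482.
P(router 2 first) = λ_2/Σλ = 0.00169/0.00482 ≈ 0.351.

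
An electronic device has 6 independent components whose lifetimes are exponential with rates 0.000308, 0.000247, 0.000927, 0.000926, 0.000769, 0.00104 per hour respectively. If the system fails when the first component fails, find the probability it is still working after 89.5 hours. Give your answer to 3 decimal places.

The time to first failure is exponential with rate Σλ = 0.000308 + 0.000247 + 0.000927 + 0.000926 + 0.000769 + 0.00104 = 0.004217.
P(min > 89.5) = e^(−0.004217·89.5) = e^(−0.37742) ≈ 0.686.

0.686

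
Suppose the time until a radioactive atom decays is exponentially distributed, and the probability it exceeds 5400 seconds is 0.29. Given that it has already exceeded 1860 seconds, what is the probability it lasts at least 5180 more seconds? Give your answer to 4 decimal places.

0.3050

From e^(−λ·5400) = 0.29, λ = −ln(0.29)/5400 = 0.000229236.
Memoryless: P(X > 1860+5180 | X > 1860) = P(X > 5180) = e^(−0.000229236·5180) ≈ 0.3050.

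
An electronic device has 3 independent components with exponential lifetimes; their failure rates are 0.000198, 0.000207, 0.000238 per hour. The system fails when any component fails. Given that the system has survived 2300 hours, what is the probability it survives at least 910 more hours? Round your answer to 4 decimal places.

0.5570

Time to first failure ~ Exp(Σλ) with Σλ = 0.000643.
By memorylessness, P(T > 2300+910 | T > 2300) = P(T > 910) = e^(−0.000643·910) ≈ 0.5570.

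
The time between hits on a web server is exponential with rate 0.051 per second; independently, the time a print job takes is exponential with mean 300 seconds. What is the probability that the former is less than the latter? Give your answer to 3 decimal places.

0.939

λ_1 = 0.051, λ_2 = 1/300 = 0.00333333.
For independent exponentials, P(the former < the latter) = λ_1/(λ_1+λ_2) = 0.051/0.0543333 ≈ 0.939.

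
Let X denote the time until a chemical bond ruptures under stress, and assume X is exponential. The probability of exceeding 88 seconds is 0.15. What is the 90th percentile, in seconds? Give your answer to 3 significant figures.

107

e^(−λ·88) = 0.15 ⇒ λ = −ln(0.15)/88 = 0.0215582.
90th percentile: 1 − e^(−λt) = 0.9, t = −ln(0.1)/λ = 106.808 seconds.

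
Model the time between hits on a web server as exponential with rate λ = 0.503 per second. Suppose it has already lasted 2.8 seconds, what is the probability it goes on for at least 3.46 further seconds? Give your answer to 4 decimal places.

0.1755

The exponential is memoryless, so the remaining time is again Exp(λ): the condition X > 2.8 is irrelevant.
P(X > 3.46) = e^(−1.7404) ≈ 0.1755.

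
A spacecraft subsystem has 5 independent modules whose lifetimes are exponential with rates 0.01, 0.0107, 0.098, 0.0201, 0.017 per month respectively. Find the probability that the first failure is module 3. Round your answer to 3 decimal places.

The time to first failure is exponential with rate Σλ = 0.01 + 0.0107 + 0.098 + 0.0201 + 0.017 = 0.1558.
P(module 3 first) = λ_3/Σλ = 0.098/0.1558 ≈ 0.629.

0.629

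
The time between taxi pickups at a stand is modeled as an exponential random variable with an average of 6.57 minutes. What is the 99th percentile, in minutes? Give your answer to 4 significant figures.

30.26

The rate is λ = 1/6.57 = 0.152207 per minute.
Set 1 − e^(−λt) = 0.99, so t = −ln(0.01)/λ = 4.6052/0.152207 ≈ 30.256 minutes.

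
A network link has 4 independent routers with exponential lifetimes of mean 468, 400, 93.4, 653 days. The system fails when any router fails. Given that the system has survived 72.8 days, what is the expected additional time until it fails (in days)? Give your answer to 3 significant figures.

59.3

First-failure rate Σλ = 1/468 + 1/400 + 1/93.4 + 1/653 = 0.0168748.
By memorylessness the expected residual is 1/Σλ = 59.26 days, regardless of the 72.8 already elapsed.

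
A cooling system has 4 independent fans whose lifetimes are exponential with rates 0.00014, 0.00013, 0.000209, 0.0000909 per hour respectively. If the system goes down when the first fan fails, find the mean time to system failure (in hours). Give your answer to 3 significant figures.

1750

The time to first failure is exponential with rate Σλ = 0.00014 + 0.00013 + 0.000209 + 0.0000909 = 0.0005699.
E[min] = 1/Σλ = 1/0.0005699 = 1754.69 hours.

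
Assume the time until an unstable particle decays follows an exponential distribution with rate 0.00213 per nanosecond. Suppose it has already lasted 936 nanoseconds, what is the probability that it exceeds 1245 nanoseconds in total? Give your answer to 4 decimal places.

The exponential is memoryless, so the remaining time is again Exp(λ): the condition X > 936 is irrelevant.
P(X > 309) = e^(−0.65817) ≈ 0.5178.

0.5178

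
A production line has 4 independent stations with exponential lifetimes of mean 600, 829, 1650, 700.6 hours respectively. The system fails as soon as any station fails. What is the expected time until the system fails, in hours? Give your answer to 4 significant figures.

203.8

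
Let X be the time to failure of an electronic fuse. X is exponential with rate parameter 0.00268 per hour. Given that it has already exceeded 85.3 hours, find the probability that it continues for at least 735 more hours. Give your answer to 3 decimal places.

0.139

The exponential is memoryless, so the remaining time is again Exp(λ): the condition X > 85.3 is irrelevant.
P(X > 735) = e^(−1.9698) ≈ 0.139.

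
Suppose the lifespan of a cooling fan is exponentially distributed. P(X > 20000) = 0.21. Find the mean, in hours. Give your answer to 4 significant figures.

e^(−λ·20000) = 0.21 ⇒ λ = −ln(0.21)/20000 = 0.0000780324.
Mean = 1/λ = 12815.2 hours.

12820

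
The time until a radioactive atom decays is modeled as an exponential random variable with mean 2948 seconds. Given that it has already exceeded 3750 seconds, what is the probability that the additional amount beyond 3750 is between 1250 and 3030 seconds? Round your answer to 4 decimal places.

The rate is λ = 1/2948 = 0.000339213 per second.
Memoryless: the residual past 3750 is again Exp(λ).
P(1250 < residual < 3030) = e^(−λ·1250) − e^(−λ·3030) = 0.65441 − 0.35779 ≈ 0.2966.

0.2966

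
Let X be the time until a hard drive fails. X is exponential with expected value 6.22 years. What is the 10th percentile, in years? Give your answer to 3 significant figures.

The rate is λ = 1/6.22 = 0.160772 per year.
Set 1 − e^(−λt) = 0.1, so t = −ln(0.9)/λ = 0.10536/0.160772 ≈ 0.655342 years.

0.655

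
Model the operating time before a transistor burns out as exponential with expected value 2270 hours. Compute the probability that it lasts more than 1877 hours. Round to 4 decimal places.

0.4374

The rate is λ = 1/2270 = 0.000440529 per hour.
P(X > 1877) = e^(−λ·1877) = e^(−0.82687) ≈ 0.4374.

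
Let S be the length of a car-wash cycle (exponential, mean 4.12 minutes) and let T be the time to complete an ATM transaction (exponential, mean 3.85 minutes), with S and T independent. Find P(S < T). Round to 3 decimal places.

0.483

λ_1 = 1/4.12 = 0.242718, λ_2 = 1/3.85 = 0.25974.
For independent exponentials, P(S < T) = λ_1/(λ_1+λ_2) = 0.242718/0.502459 ≈ 0.483.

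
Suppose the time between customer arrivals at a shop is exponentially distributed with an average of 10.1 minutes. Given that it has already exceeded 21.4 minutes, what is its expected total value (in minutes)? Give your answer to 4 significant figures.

The rate is λ = 1/10.1 = 0.0990099 per minute.
By memorylessness, E[X | X > 21.4] = 21.4 + 1/λ = 21.4 + 10.1 = 31.5 minutes.

31.50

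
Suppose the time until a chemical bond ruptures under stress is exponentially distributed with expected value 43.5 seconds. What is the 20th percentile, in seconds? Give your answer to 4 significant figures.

The rate is λ = 1/43.5 = 0.0229885 per second.
Set 1 − e^(−λt) = 0.2, so t = −ln(0.8)/λ = 0.22314/0.0229885 ≈ 9.70674 seconds.

9.707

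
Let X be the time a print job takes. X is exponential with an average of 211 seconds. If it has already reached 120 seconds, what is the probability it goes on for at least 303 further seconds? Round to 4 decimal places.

The rate is λ = 1/211 = 0.00473934 per second.
The exponential is memoryless, so the remaining time is again Exp(λ): the condition X > 120 is irrelevant.
P(X > 303) = e^(−1.436) ≈ 0.2379.

0.2379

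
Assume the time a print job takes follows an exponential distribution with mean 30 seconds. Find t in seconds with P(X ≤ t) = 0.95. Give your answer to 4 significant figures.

The rate is λ = 1/30 = 0.0333333 per second.
Set 1 − e^(−λt) = 0.95, so t = −ln(0.05)/λ = 2.9957/0.0333333 ≈ 89.872 seconds.

89.87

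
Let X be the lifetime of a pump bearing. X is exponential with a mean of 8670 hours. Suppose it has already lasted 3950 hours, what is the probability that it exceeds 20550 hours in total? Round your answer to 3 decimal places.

The rate is λ = 1/8670 = 0.00011534 per hour.
The exponential is memoryless, so the remaining time is again Exp(λ): the condition X > 3950 is irrelevant.
P(X > 16600) = e^(−1.9146) ≈ 0.147.

0.147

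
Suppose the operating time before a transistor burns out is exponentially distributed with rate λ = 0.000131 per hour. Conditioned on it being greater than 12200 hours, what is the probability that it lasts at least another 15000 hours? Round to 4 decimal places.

0.1402

By the memoryless property, P(X > 12200+15000 | X > 12200) = P(X > 15000).
P(X > 15000) = e^(−1.965) ≈ 0.1402.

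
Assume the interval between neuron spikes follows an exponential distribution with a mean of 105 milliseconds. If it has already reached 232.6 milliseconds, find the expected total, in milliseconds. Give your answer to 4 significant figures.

337.6

The rate is λ = 1/105 = 0.00952381 per millisecond.
By memorylessness, E[X | X > 232.6] = 232.6 + 1/λ = 232.6 + 105 = 337.6 milliseconds.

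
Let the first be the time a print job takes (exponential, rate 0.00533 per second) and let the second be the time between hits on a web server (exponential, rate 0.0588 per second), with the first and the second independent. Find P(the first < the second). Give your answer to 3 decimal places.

λ_1 = 0.00533, λ_2 = 0.0588.
For independent exponentials, P(the first < the second) = λ_1/(λ_1+λ_2) = 0.00533/0.06413 ≈ 0.083.

0.083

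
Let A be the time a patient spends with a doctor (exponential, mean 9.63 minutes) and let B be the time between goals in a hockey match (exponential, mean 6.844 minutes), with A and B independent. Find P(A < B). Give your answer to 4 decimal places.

λ_1 = 1/9.63 = 0.103842, λ_2 = 1/6.844 = 0.146113.
For independent exponentials, P(A < B) = λ_1/(λ_1+λ_2) = 0.103842/0.249956 ≈ 0.4154.

0.4154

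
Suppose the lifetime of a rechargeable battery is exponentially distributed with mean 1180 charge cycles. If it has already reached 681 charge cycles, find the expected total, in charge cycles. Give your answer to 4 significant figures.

The rate is λ = 1/1180 = 0.000847458 per charge cycle.
By memorylessness, E[X | X > 681] = 681 + 1/λ = 681 + 1180 = 1861 charge cycles.

1861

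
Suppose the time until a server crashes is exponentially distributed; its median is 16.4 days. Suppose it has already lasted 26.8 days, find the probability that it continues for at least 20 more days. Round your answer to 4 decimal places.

0.4294

For an exponential, median = ln(2)/λ, so λ = ln 2 / 16.4 = 0.0422651 per day.
P(X > s+t | X > s) = e^(−λ(s+t))/e^(−λs) = e^(−λt), independent of s = 26.8.
P(X > 20) = e^(−0.8453) ≈ 0.4294.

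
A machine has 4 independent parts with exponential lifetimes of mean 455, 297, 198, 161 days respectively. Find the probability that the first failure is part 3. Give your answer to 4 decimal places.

0.3002

Rates: λ_i = 1/mean_i → 0.0021978, 0.003367, 0.00505051, 0.00621118; Σλ = 0.0168265.
P(part 3 first) = λ_3/Σλ = 0.00505051/0.0168265 ≈ 0.3002.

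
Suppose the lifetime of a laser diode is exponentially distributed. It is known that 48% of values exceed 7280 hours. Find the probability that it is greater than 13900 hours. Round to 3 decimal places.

e^(−λ·7280) = 0.48 ⇒ λ = −ln(0.48)/7280 = 0.00010082.
P(X > 13900) = e^(−0.00010082·13900) = e^(−1.4014) ≈ 0.246.

0.246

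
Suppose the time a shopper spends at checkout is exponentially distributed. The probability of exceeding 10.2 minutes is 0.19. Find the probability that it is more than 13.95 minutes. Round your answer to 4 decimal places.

0.1032

e^(−λ·10.2) = 0.19 ⇒ λ = −ln(0.19)/10.2 = 0.162817.
P(X > 13.95) = e^(−0.162817·13.95) = e^(−2.2713) ≈ 0.1032.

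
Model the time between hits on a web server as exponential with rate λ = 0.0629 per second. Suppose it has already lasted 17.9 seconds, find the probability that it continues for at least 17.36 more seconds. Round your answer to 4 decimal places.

By the memoryless property, P(X > 17.9+17.36 | X > 17.9) = P(X > 17.36).
P(X > 17.36) = e^(−1.0919) ≈ 0.3356.

0.3356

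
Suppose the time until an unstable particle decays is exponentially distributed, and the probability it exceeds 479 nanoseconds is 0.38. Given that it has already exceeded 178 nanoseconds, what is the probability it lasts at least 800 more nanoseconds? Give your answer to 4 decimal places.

From e^(−λ·479) = 0.38, λ = −ln(0.38)/479 = 0.00202001.
Memoryless: P(X > 178+800 | X > 178) = P(X > 800) = e^(−0.00202001·800) ≈ 0.1987.

0.1987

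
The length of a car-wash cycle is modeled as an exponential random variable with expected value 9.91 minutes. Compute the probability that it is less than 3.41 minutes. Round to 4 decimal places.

The rate is λ = 1/9.91 = 0.100908 per minute.
P(X ≤ 3.41) = 1 − e^(−λ·3.41) = 1 − e^(−0.3441) ≈ 0.2911.

0.2911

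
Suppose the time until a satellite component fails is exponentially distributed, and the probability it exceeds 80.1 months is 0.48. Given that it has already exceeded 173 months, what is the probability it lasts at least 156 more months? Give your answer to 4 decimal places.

0.2394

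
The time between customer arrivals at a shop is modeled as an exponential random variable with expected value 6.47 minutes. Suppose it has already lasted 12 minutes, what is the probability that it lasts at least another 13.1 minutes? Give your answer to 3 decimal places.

The rate is λ = 1/6.47 = 0.15456 per minute.
By the memoryless property, P(X > 12+13.1 | X > 12) = P(X > 13.1).
P(X > 13.1) = e^(−2.0247) ≈ 0.132.

0.132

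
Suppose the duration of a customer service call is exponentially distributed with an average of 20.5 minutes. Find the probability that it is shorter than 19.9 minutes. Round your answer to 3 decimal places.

0.621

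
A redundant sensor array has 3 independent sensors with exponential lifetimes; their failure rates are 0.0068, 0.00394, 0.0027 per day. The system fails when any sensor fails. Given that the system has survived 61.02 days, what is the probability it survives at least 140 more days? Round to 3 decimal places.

Time to first failure ~ Exp(Σλ) with Σλ = 0.01344.
By memorylessness, P(T > 61.02+140 | T > 61.02) = P(T > 140) = e^(−0.01344·140) ≈ 0.152.

0.152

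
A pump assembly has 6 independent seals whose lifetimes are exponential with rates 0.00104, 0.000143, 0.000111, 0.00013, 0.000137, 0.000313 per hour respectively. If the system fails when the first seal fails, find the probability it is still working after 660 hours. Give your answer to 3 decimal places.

0.290

The time to first failure is exponential with rate Σλ = 0.00104 + 0.000143 + 0.000111 + 0.00013 + 0.000137 + 0.000313 = 0.001874.
P(min > 660) = e^(−0.001874·660) = e^(−1.2368) ≈ 0.290.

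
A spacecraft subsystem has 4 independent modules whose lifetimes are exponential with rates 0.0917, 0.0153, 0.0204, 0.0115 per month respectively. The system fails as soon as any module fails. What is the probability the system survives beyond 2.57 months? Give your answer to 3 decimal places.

The time to first failure is exponential with rate Σλ = 0.0917 + 0.0153 + 0.0204 + 0.0115 = 0.1389.
P(min > 2.57) = e^(−0.1389·2.57) = e^(−0.35697) ≈ 0.700.

0.700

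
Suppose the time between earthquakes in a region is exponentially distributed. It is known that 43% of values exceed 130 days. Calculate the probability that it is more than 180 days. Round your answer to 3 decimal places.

e^(−λ·130) = 0.43 ⇒ λ = −ln(0.43)/130 = 0.00649208.
P(X > 180) = e^(−0.00649208·180) = e^(−1.1686) ≈ 0.311.

0.311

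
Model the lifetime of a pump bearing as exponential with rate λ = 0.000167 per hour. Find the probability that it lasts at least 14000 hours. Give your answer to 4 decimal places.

P(X > 14000) = e^(−λ·14000) = e^(−2.338) ≈ 0.0965.

0.0965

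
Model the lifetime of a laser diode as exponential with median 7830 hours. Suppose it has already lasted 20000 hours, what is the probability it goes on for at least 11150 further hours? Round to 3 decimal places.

0.373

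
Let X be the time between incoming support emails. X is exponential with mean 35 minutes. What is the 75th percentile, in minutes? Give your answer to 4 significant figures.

The rate is λ = 1/35 = 0.0285714 per minute.
Set 1 − e^(−λt) = 0.75, so t = −ln(0.25)/λ = 1.3863/0.0285714 ≈ 48.5203 minutes.

48.52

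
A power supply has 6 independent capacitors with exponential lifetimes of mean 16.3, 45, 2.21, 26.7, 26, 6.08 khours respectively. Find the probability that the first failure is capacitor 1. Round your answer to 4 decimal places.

Rates: λ_i = 1/mean_i → 0.0613497, 0.0222222, 0.452489, 0.0374532, 0.0384615, 0.164474; Σλ = 0.776449.
P(capacitor 1 first) = λ_1/Σλ = 0.0613497/0.776449 ≈ 0.0790.

0.0790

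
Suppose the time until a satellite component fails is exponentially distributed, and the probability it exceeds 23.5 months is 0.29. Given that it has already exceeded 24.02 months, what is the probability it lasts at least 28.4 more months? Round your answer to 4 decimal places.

From e^(−λ·23.5) = 0.29, λ = −ln(0.29)/23.5 = 0.0526755.
Memoryless: P(X > 24.02+28.4 | X > 24.02) = P(X > 28.4) = e^(−0.0526755·28.4) ≈ 0.2240.

0.2240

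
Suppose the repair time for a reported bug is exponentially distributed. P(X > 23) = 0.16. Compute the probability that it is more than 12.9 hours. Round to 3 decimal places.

0.358

e^(−λ·23) = 0.16 ⇒ λ = −ln(0.16)/23 = 0.0796775.
P(X > 12.9) = e^(−0.0796775·12.9) = e^(−1.0278) ≈ 0.358.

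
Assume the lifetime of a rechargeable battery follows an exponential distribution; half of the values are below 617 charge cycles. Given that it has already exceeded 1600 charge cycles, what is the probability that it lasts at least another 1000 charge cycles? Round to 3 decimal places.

For an exponential, median = ln(2)/λ, so λ = ln 2 / 617 = 0.00112342 per charge cycle.
By the memoryless property, P(X > 1600+1000 | X > 1600) = P(X > 1000).
P(X > 1000) = e^(−1.1234) ≈ 0.325.

0.325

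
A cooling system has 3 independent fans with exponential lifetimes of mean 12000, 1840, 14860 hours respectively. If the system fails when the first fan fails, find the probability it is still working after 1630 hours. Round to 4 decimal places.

The first failure time is exponential with rate Σλ_i = 1/12000 + 1/1840 + 1/14860 = 0.000694106 per hour.
P(min > 1630) = e^(−0.000694106·1630) = e^(−1.1314) ≈ 0.3226.

0.3226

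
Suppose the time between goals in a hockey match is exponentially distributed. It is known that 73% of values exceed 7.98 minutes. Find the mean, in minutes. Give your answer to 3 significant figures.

25.4

e^(−λ·7.98) = 0.73 ⇒ λ = −ln(0.73)/7.98 = 0.0394374.
Mean = 1/λ = 25.3566 minutes.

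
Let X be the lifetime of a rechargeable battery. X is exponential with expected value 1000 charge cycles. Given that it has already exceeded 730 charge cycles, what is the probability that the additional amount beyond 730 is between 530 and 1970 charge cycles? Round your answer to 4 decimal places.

The rate is λ = 1/1000 = 0.001 per charge cycle.
Memoryless: the residual past 730 is again Exp(λ).
P(530 < residual < 1970) = e^(−λ·530) − e^(−λ·1970) = 0.58860 − 0.13946 ≈ 0.4491.

0.4491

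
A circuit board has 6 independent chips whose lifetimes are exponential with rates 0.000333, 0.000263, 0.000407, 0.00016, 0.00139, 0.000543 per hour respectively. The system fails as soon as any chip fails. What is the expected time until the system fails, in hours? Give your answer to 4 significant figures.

323.0

The time to first failure is exponential with rate Σλ = 0.000333 + 0.000263 + 0.000407 + 0.00016 + 0.00139 + 0.000543 = 0.003096.
E[min] = 1/Σλ = 1/0.003096 = 322.997 hours.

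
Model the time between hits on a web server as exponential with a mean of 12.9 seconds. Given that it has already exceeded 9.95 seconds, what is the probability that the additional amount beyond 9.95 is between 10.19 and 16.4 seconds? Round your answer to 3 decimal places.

The rate is λ = 1/12.9 = 0.0775194 per second.
Memoryless: the residual past 9.95 is again Exp(λ).
P(10.19 < residual < 16.4) = e^(−λ·10.19) − e^(−λ·16.4) = 0.45388 − 0.28046 ≈ 0.173.

0.173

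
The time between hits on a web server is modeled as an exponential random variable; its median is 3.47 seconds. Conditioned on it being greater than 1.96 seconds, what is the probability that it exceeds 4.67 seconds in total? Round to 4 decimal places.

For an exponential, median = ln(2)/λ, so λ = ln 2 / 3.47 = 0.199754 per second.
P(X > s+t | X > s) = e^(−λ(s+t))/e^(−λs) = e^(−λt), independent of s = 1.96.
P(X > 2.71) = e^(−0.54133) ≈ 0.5820.

0.5820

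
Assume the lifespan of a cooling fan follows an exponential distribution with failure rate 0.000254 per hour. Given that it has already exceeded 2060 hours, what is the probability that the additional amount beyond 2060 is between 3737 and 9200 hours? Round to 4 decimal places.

Memoryless: the residual past 2060 is again Exp(λ).
P(3737 < residual < 9200) = e^(−λ·3737) − e^(−λ·9200) = 0.38705 − 0.09664 ≈ 0.2904.

0.2904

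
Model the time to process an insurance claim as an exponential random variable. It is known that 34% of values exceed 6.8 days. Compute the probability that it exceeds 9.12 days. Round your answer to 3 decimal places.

0.235

e^(−λ·6.8) = 0.34 ⇒ λ = −ln(0.34)/6.8 = 0.158648.
P(X > 9.12) = e^(−0.158648·9.12) = e^(−1.4469) ≈ 0.235.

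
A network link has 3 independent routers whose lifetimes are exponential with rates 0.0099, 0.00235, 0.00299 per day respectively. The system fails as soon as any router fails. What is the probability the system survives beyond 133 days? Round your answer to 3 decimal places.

The time to first failure is exponential with rate Σλ = 0.0099 + 0.00235 + 0.00299 = 0.01524.
P(min > 133) = e^(−0.01524·133) = e^(−2.0269) ≈ 0.132.

0.132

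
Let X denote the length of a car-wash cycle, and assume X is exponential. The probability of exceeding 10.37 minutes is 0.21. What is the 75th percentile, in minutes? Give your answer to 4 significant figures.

9.211

e^(−λ·10.37) = 0.21 ⇒ λ = −ln(0.21)/10.37 = 0.150496.
75th percentile: 1 − e^(−λt) = 0.75, t = −ln(0.25)/λ = 9.21148 minutes.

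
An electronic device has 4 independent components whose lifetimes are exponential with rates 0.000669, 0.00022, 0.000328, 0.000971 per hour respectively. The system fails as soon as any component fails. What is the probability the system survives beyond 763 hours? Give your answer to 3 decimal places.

The time to first failure is exponential with rate Σλ = 0.000669 + 0.00022 + 0.000328 + 0.000971 = 0.002188.
P(min > 763) = e^(−0.002188·763) = e^(−1.6694) ≈ 0.188.

0.188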